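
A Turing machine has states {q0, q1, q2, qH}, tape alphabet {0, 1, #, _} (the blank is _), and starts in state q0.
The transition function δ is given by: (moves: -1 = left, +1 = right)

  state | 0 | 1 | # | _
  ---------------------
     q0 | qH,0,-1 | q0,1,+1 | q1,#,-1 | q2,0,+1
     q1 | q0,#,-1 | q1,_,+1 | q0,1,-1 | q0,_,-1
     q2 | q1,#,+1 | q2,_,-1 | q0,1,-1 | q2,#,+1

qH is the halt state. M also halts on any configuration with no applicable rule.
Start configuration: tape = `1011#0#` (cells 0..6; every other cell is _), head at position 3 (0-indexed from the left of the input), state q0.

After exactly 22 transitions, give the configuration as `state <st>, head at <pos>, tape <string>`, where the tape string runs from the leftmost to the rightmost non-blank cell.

state q2, head at 1, tape 01#__0#

q0 | 101[1]#0#   read 1 → write 1, move +1, go to q0
q0 | 1011[#]0#   read # → write #, move -1, go to q1
q1 | 101[1]#0#   read 1 → write _, move +1, go to q1
q1 | 101_[#]0#   read # → write 1, move -1, go to q0
q0 | 101[_]10#   read _ → write 0, move +1, go to q2
q2 | 1010[1]0#   read 1 → write _, move -1, go to q2
q2 | 101[0]_0#   read 0 → write #, move +1, go to q1
q1 | 101#[_]0#   read _ → write _, move -1, go to q0
q0 | 101[#]_0#   read # → write #, move -1, go to q1
q1 | 10[1]#_0#   read 1 → write _, move +1, go to q1
q1 | 10_[#]_0#   read # → write 1, move -1, go to q0
q0 | 10[_]1_0#   read _ → write 0, move +1, go to q2
q2 | 100[1]_0#   read 1 → write _, move -1, go to q2
q2 | 10[0]__0#   read 0 → write #, move +1, go to q1
q1 | 10#[_]_0#   read _ → write _, move -1, go to q0
q0 | 10[#]__0#   read # → write #, move -1, go to q1
q1 | 1[0]#__0#   read 0 → write #, move -1, go to q0
q0 | [1]##__0#   read 1 → write 1, move +1, go to q0
q0 | 1[#]#__0#   read # → write #, move -1, go to q1
q1 | [1]##__0#   read 1 → write _, move +1, go to q1
q1 | _[#]#__0#   read # → write 1, move -1, go to q0
q0 | [_]1#__0#   read _ → write 0, move +1, go to q2
q2 | 0[1]#__0#
After 22 steps: state q2, head at 1, tape 01#__0#.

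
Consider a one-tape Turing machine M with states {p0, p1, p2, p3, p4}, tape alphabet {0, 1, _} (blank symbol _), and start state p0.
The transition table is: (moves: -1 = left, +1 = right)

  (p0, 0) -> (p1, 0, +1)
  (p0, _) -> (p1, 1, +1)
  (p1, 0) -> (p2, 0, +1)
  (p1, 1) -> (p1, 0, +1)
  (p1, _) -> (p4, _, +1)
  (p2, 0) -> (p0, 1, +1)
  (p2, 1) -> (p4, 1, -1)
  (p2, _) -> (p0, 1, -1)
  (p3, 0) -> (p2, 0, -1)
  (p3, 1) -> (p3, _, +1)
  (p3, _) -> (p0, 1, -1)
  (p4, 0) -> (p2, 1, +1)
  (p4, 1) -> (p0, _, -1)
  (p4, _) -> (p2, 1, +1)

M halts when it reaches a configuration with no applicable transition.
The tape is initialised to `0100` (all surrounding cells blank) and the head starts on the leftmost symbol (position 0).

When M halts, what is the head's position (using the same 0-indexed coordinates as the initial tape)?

6

state=p0 head=0 tape=[0]100____   (p0,0)→(p1,0,+1)
state=p1 head=1 tape=0[1]00____   (p1,1)→(p1,0,+1)
state=p1 head=2 tape=00[0]0____   (p1,0)→(p2,0,+1)
state=p2 head=3 tape=000[0]____   (p2,0)→(p0,1,+1)
state=p0 head=4 tape=0001[_]___   (p0,_)→(p1,1,+1)
state=p1 head=5 tape=00011[_]__   (p1,_)→(p4,_,+1)
state=p4 head=6 tape=00011_[_]_   (p4,_)→(p2,1,+1)
state=p2 head=7 tape=00011_1[_]   (p2,_)→(p0,1,-1)
state=p0 head=6 tape=00011_[1]1
At halt the head is at cell 6.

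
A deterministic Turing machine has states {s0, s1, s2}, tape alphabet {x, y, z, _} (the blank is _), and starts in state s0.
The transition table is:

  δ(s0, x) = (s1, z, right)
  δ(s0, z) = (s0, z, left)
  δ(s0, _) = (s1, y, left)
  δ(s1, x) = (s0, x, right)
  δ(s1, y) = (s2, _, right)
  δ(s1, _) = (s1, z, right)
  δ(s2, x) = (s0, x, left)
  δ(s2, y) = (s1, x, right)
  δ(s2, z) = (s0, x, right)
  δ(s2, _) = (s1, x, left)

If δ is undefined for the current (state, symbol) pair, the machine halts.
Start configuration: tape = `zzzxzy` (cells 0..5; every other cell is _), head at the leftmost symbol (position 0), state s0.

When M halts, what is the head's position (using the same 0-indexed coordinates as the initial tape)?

1

state=s0 head=0 tape=__[z]zzxzy   (s0,z)→(s0,z,left)
state=s0 head=-1 tape=_[_]zzzxzy   (s0,_)→(s1,y,left)
state=s1 head=-2 tape=[_]yzzzxzy   (s1,_)→(s1,z,right)
state=s1 head=-1 tape=z[y]zzzxzy   (s1,y)→(s2,_,right)
state=s2 head=0 tape=z_[z]zzxzy   (s2,z)→(s0,x,right)
state=s0 head=1 tape=z_x[z]zxzy   (s0,z)→(s0,z,left)
state=s0 head=0 tape=z_[x]zzxzy   (s0,x)→(s1,z,right)
state=s1 head=1 tape=z_z[z]zxzy
At halt the head is at cell 1.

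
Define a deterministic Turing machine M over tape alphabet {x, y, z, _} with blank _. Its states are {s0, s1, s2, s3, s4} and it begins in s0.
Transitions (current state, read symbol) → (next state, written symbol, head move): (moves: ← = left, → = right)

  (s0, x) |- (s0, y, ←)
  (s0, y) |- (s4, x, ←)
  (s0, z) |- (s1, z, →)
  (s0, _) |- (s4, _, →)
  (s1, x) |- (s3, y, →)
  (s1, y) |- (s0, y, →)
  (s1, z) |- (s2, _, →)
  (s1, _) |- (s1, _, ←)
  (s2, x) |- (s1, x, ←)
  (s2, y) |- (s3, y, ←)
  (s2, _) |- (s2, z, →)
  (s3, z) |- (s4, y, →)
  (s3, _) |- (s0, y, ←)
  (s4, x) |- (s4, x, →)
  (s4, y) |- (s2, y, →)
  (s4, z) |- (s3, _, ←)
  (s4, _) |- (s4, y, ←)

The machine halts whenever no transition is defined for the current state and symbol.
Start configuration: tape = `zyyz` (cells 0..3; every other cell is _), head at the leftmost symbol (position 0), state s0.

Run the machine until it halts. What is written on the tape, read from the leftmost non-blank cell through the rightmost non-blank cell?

y_xyz

s0 | __[z]yyz   read z → write z, move →, go to s1
s1 | __z[y]yz   read y → write y, move →, go to s0
s0 | __zy[y]z   read y → write x, move ←, go to s4
s4 | __z[y]xz   read y → write y, move →, go to s2
s2 | __zy[x]z   read x → write x, move ←, go to s1
s1 | __z[y]xz   read y → write y, move →, go to s0
s0 | __zy[x]z   read x → write y, move ←, go to s0
s0 | __z[y]yz   read y → write x, move ←, go to s4
s4 | __[z]xyz   read z → write _, move ←, go to s3
s3 | _[_]_xyz   read _ → write y, move ←, go to s0
s0 | [_]y_xyz   read _ → write _, move →, go to s4
s4 | _[y]_xyz   read y → write y, move →, go to s2
s2 | _y[_]xyz   read _ → write z, move →, go to s2
s2 | _yz[x]yz   read x → write x, move ←, go to s1
s1 | _y[z]xyz   read z → write _, move →, go to s2
s2 | _y_[x]yz   read x → write x, move ←, go to s1
s1 | _y[_]xyz   read _ → write _, move ←, go to s1
s1 | _[y]_xyz   read y → write y, move →, go to s0
s0 | _y[_]xyz   read _ → write _, move →, go to s4
s4 | _y_[x]yz   read x → write x, move →, go to s4
s4 | _y_x[y]z   read y → write y, move →, go to s2
s2 | _y_xy[z]
The non-blank tape span at halt is y_xyz.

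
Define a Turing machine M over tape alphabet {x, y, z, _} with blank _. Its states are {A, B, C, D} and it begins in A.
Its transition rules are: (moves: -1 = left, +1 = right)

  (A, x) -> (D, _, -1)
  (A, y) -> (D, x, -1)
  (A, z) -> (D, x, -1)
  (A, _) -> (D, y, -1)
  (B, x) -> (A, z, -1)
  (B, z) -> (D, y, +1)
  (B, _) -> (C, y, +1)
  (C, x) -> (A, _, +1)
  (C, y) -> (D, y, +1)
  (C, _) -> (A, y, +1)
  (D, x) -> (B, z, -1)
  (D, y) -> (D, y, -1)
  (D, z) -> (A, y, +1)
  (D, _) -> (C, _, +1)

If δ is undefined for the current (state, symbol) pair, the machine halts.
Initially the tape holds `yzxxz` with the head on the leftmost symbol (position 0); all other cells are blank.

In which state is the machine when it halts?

C

state=A head=0 tape=_[y]zxxz   (A,y)→(D,x,-1)
state=D head=-1 tape=[_]xzxxz   (D,_)→(C,_,+1)
state=C head=0 tape=_[x]zxxz   (C,x)→(A,_,+1)
state=A head=1 tape=__[z]xxz   (A,z)→(D,x,-1)
state=D head=0 tape=_[_]xxxz   (D,_)→(C,_,+1)
state=C head=1 tape=__[x]xxz   (C,x)→(A,_,+1)
state=A head=2 tape=___[x]xz   (A,x)→(D,_,-1)
state=D head=1 tape=__[_]_xz   (D,_)→(C,_,+1)
state=C head=2 tape=___[_]xz   (C,_)→(A,y,+1)
state=A head=3 tape=___y[x]z   (A,x)→(D,_,-1)
state=D head=2 tape=___[y]_z   (D,y)→(D,y,-1)
state=D head=1 tape=__[_]y_z   (D,_)→(C,_,+1)
state=C head=2 tape=___[y]_z   (C,y)→(D,y,+1)
state=D head=3 tape=___y[_]z   (D,_)→(C,_,+1)
state=C head=4 tape=___y_[z]
No transition is defined for (C, z); M halts in state C.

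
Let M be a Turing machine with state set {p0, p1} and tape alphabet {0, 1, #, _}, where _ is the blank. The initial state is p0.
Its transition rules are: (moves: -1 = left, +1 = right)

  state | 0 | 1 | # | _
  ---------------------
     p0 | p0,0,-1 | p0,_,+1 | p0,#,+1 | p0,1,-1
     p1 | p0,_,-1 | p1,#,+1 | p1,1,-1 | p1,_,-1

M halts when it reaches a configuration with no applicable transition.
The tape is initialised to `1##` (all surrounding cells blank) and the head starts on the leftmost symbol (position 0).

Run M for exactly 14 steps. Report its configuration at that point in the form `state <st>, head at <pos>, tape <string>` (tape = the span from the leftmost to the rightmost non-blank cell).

state=p0 head=0 tape=[1]##___   (p0,1)→(p0,_,+1)
state=p0 head=1 tape=_[#]#___   (p0,#)→(p0,#,+1)
state=p0 head=2 tape=_#[#]___   (p0,#)→(p0,#,+1)
state=p0 head=3 tape=_##[_]__   (p0,_)→(p0,1,-1)
state=p0 head=2 tape=_#[#]1__   (p0,#)→(p0,#,+1)
state=p0 head=3 tape=_##[1]__   (p0,1)→(p0,_,+1)
state=p0 head=4 tape=_##_[_]_   (p0,_)→(p0,1,-1)
state=p0 head=3 tape=_##[_]1_   (p0,_)→(p0,1,-1)
state=p0 head=2 tape=_#[#]11_   (p0,#)→(p0,#,+1)
state=p0 head=3 tape=_##[1]1_   (p0,1)→(p0,_,+1)
state=p0 head=4 tape=_##_[1]_   (p0,1)→(p0,_,+1)
state=p0 head=5 tape=_##__[_]   (p0,_)→(p0,1,-1)
state=p0 head=4 tape=_##_[_]1   (p0,_)→(p0,1,-1)
state=p0 head=3 tape=_##[_]11   (p0,_)→(p0,1,-1)
state=p0 head=2 tape=_#[#]111
After 14 steps: state p0, head at 2, tape ##111.

state p0, head at 2, tape ##111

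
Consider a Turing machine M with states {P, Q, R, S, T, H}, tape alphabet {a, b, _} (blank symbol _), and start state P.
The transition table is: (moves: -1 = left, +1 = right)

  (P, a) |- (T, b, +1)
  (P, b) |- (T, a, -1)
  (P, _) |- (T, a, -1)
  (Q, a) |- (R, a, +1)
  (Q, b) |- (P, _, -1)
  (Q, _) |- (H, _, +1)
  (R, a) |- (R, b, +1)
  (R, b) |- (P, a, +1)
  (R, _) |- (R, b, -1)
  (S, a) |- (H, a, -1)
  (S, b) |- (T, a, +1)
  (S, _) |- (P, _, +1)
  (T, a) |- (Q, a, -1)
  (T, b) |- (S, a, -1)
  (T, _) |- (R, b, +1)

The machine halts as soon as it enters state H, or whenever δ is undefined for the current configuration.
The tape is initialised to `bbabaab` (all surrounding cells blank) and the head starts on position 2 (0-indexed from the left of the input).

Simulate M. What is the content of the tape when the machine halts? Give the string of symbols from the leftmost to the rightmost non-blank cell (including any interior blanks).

P | bb[a]baab_   read a → write b, move +1, go to T
T | bbb[b]aab_   read b → write a, move -1, go to S
S | bb[b]aaab_   read b → write a, move +1, go to T
T | bba[a]aab_   read a → write a, move -1, go to Q
Q | bb[a]aaab_   read a → write a, move +1, go to R
R | bba[a]aab_   read a → write b, move +1, go to R
R | bbab[a]ab_   read a → write b, move +1, go to R
R | bbabb[a]b_   read a → write b, move +1, go to R
R | bbabbb[b]_   read b → write a, move +1, go to P
P | bbabbba[_]   read _ → write a, move -1, go to T
T | bbabbb[a]a   read a → write a, move -1, go to Q
Q | bbabb[b]aa   read b → write _, move -1, go to P
P | bbab[b]_aa   read b → write a, move -1, go to T
T | bba[b]a_aa   read b → write a, move -1, go to S
S | bb[a]aa_aa   read a → write a, move -1, go to H
H | b[b]aaa_aa
The non-blank tape span at halt is bbaaa_aa.

bbaaa_aa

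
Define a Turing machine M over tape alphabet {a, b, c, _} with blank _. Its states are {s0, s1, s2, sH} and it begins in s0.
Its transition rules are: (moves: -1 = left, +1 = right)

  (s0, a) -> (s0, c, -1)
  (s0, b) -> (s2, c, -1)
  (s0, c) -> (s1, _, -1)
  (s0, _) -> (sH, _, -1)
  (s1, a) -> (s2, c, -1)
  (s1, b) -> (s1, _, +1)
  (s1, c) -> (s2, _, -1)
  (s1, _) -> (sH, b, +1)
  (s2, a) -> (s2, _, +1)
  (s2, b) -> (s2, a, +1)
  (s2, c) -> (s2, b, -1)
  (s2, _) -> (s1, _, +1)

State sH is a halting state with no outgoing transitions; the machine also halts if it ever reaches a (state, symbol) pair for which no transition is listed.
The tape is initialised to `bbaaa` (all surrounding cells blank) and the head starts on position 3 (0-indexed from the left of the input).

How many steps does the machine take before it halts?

s0 | bba[a]a___   read a → write c, move -1, go to s0
s0 | bb[a]ca___   read a → write c, move -1, go to s0
s0 | b[b]cca___   read b → write c, move -1, go to s2
s2 | [b]ccca___   read b → write a, move +1, go to s2
s2 | a[c]cca___   read c → write b, move -1, go to s2
s2 | [a]bcca___   read a → write _, move +1, go to s2
s2 | _[b]cca___   read b → write a, move +1, go to s2
s2 | _a[c]ca___   read c → write b, move -1, go to s2
s2 | _[a]bca___   read a → write _, move +1, go to s2
s2 | __[b]ca___   read b → write a, move +1, go to s2
s2 | __a[c]a___   read c → write b, move -1, go to s2
s2 | __[a]ba___   read a → write _, move +1, go to s2
s2 | ___[b]a___   read b → write a, move +1, go to s2
s2 | ___a[a]___   read a → write _, move +1, go to s2
s2 | ___a_[_]__   read _ → write _, move +1, go to s1
s1 | ___a__[_]_   read _ → write b, move +1, go to sH
sH | ___a__b[_]
M halts after 16 transitions.

16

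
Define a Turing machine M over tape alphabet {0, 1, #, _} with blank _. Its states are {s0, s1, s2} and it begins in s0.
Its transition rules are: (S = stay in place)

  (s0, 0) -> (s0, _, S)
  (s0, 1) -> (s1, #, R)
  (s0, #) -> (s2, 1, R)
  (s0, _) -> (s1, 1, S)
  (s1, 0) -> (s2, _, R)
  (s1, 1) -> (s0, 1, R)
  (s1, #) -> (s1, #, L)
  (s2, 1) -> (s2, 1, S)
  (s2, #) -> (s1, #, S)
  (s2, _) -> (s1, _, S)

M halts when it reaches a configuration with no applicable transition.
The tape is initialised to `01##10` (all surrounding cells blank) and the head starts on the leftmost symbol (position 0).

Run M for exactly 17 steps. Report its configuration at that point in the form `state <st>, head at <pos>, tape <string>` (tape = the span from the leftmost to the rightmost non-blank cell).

state s2, head at 4, tape 111110

state=s0 head=0 tape=[0]1##10   (s0,0)→(s0,_,S)
state=s0 head=0 tape=[_]1##10   (s0,_)→(s1,1,S)
state=s1 head=0 tape=[1]1##10   (s1,1)→(s0,1,R)
state=s0 head=1 tape=1[1]##10   (s0,1)→(s1,#,R)
state=s1 head=2 tape=1#[#]#10   (s1,#)→(s1,#,L)
state=s1 head=1 tape=1[#]##10   (s1,#)→(s1,#,L)
state=s1 head=0 tape=[1]###10   (s1,1)→(s0,1,R)
state=s0 head=1 tape=1[#]##10   (s0,#)→(s2,1,R)
state=s2 head=2 tape=11[#]#10   (s2,#)→(s1,#,S)
state=s1 head=2 tape=11[#]#10   (s1,#)→(s1,#,L)
state=s1 head=1 tape=1[1]##10   (s1,1)→(s0,1,R)
state=s0 head=2 tape=11[#]#10   (s0,#)→(s2,1,R)
state=s2 head=3 tape=111[#]10   (s2,#)→(s1,#,S)
state=s1 head=3 tape=111[#]10   (s1,#)→(s1,#,L)
state=s1 head=2 tape=11[1]#10   (s1,1)→(s0,1,R)
state=s0 head=3 tape=111[#]10   (s0,#)→(s2,1,R)
state=s2 head=4 tape=1111[1]0   (s2,1)→(s2,1,S)
state=s2 head=4 tape=1111[1]0
After 17 steps: state s2, head at 4, tape 111110.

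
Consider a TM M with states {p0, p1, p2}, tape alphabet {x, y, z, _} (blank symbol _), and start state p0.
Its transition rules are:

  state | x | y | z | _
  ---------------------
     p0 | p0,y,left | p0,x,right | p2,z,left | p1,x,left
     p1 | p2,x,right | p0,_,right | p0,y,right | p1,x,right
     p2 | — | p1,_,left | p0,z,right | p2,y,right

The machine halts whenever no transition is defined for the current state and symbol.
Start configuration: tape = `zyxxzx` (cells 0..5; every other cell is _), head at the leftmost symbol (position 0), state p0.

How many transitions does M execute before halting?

21

p0 | __[z]yxxzx   read z → write z, move left, go to p2
p2 | _[_]zyxxzx   read _ → write y, move right, go to p2
p2 | _y[z]yxxzx   read z → write z, move right, go to p0
p0 | _yz[y]xxzx   read y → write x, move right, go to p0
p0 | _yzx[x]xzx   read x → write y, move left, go to p0
p0 | _yz[x]yxzx   read x → write y, move left, go to p0
p0 | _y[z]yyxzx   read z → write z, move left, go to p2
p2 | _[y]zyyxzx   read y → write _, move left, go to p1
p1 | [_]_zyyxzx   read _ → write x, move right, go to p1
p1 | x[_]zyyxzx   read _ → write x, move right, go to p1
p1 | xx[z]yyxzx   read z → write y, move right, go to p0
p0 | xxy[y]yxzx   read y → write x, move right, go to p0
p0 | xxyx[y]xzx   read y → write x, move right, go to p0
p0 | xxyxx[x]zx   read x → write y, move left, go to p0
p0 | xxyx[x]yzx   read x → write y, move left, go to p0
p0 | xxy[x]yyzx   read x → write y, move left, go to p0
p0 | xx[y]yyyzx   read y → write x, move right, go to p0
p0 | xxx[y]yyzx   read y → write x, move right, go to p0
p0 | xxxx[y]yzx   read y → write x, move right, go to p0
p0 | xxxxx[y]zx   read y → write x, move right, go to p0
p0 | xxxxxx[z]x   read z → write z, move left, go to p2
p2 | xxxxx[x]zx
M halts after 21 transitions.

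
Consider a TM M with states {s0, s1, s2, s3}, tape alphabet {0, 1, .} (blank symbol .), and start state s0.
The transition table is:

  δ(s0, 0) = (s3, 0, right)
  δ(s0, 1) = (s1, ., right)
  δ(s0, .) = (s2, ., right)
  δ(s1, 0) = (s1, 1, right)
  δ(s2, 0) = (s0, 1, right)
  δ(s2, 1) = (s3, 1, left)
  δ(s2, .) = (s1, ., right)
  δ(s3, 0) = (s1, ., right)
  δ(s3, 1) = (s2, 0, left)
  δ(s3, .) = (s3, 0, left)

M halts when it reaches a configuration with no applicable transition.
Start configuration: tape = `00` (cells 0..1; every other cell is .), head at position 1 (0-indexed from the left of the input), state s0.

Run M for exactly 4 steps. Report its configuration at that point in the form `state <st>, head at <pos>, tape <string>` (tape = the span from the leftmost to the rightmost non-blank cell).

s0 | 0[0]..   read 0 → write 0, move right, go to s3
s3 | 00[.].   read . → write 0, move left, go to s3
s3 | 0[0]0.   read 0 → write ., move right, go to s1
s1 | 0.[0].   read 0 → write 1, move right, go to s1
s1 | 0.1[.]
After 4 steps: state s1, head at 3, tape 0.1.

state s1, head at 3, tape 0.1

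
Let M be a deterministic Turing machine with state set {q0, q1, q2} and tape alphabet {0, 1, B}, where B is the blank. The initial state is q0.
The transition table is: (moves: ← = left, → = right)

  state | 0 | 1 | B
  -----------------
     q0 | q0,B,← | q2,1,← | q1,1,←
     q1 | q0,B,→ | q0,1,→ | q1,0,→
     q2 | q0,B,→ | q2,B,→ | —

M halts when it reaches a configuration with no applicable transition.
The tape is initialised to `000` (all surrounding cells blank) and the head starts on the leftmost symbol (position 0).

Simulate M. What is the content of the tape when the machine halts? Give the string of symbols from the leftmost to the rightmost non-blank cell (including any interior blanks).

state=q0 head=0 tape=BB[0]00B   (q0,0)→(q0,B,←)
state=q0 head=-1 tape=B[B]B00B   (q0,B)→(q1,1,←)
state=q1 head=-2 tape=[B]1B00B   (q1,B)→(q1,0,→)
state=q1 head=-1 tape=0[1]B00B   (q1,1)→(q0,1,→)
state=q0 head=0 tape=01[B]00B   (q0,B)→(q1,1,←)
state=q1 head=-1 tape=0[1]100B   (q1,1)→(q0,1,→)
state=q0 head=0 tape=01[1]00B   (q0,1)→(q2,1,←)
state=q2 head=-1 tape=0[1]100B   (q2,1)→(q2,B,→)
state=q2 head=0 tape=0B[1]00B   (q2,1)→(q2,B,→)
state=q2 head=1 tape=0BB[0]0B   (q2,0)→(q0,B,→)
state=q0 head=2 tape=0BBB[0]B   (q0,0)→(q0,B,←)
state=q0 head=1 tape=0BB[B]BB   (q0,B)→(q1,1,←)
state=q1 head=0 tape=0B[B]1BB   (q1,B)→(q1,0,→)
state=q1 head=1 tape=0B0[1]BB   (q1,1)→(q0,1,→)
state=q0 head=2 tape=0B01[B]B   (q0,B)→(q1,1,←)
state=q1 head=1 tape=0B0[1]1B   (q1,1)→(q0,1,→)
state=q0 head=2 tape=0B01[1]B   (q0,1)→(q2,1,←)
state=q2 head=1 tape=0B0[1]1B   (q2,1)→(q2,B,→)
state=q2 head=2 tape=0B0B[1]B   (q2,1)→(q2,B,→)
state=q2 head=3 tape=0B0BB[B]
The non-blank tape span at halt is 0B0.

0B0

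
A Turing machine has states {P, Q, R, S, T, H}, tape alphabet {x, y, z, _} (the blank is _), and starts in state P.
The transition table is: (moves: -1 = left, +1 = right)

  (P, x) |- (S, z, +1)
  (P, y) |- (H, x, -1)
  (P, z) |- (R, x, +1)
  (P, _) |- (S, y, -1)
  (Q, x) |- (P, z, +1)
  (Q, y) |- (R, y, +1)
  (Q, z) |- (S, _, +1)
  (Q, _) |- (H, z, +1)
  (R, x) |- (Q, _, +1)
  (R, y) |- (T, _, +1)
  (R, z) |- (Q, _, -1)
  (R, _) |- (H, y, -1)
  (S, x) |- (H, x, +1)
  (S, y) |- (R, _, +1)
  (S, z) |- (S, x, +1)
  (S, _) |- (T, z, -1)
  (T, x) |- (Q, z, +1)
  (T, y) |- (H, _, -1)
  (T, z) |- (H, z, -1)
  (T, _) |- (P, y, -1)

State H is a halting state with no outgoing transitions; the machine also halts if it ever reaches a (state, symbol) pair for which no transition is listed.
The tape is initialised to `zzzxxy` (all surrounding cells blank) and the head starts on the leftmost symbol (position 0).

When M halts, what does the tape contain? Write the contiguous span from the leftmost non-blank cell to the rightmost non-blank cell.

P | [z]zzxxy   read z → write x, move +1, go to R
R | x[z]zxxy   read z → write _, move -1, go to Q
Q | [x]_zxxy   read x → write z, move +1, go to P
P | z[_]zxxy   read _ → write y, move -1, go to S
S | [z]yzxxy   read z → write x, move +1, go to S
S | x[y]zxxy   read y → write _, move +1, go to R
R | x_[z]xxy   read z → write _, move -1, go to Q
Q | x[_]_xxy   read _ → write z, move +1, go to H
H | xz[_]xxy
The non-blank tape span at halt is xz_xxy.

xz_xxy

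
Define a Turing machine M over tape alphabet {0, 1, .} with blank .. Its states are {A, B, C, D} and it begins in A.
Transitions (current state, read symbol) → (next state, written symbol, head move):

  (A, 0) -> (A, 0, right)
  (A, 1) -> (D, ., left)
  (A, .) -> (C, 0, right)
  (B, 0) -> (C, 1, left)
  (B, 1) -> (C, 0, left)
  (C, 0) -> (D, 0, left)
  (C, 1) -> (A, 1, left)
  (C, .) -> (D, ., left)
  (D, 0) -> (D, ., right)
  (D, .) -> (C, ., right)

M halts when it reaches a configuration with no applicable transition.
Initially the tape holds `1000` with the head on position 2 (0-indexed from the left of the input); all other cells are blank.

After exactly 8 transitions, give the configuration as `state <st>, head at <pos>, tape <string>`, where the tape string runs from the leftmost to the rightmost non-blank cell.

state C, head at 6, tape 1000

state=A head=2 tape=10[0]0...   (A,0)→(A,0,right)
state=A head=3 tape=100[0]...   (A,0)→(A,0,right)
state=A head=4 tape=1000[.]..   (A,.)→(C,0,right)
state=C head=5 tape=10000[.].   (C,.)→(D,.,left)
state=D head=4 tape=1000[0]..   (D,0)→(D,.,right)
state=D head=5 tape=1000.[.].   (D,.)→(C,.,right)
state=C head=6 tape=1000..[.]   (C,.)→(D,.,left)
state=D head=5 tape=1000.[.].   (D,.)→(C,.,right)
state=C head=6 tape=1000..[.]
After 8 steps: state C, head at 6, tape 1000.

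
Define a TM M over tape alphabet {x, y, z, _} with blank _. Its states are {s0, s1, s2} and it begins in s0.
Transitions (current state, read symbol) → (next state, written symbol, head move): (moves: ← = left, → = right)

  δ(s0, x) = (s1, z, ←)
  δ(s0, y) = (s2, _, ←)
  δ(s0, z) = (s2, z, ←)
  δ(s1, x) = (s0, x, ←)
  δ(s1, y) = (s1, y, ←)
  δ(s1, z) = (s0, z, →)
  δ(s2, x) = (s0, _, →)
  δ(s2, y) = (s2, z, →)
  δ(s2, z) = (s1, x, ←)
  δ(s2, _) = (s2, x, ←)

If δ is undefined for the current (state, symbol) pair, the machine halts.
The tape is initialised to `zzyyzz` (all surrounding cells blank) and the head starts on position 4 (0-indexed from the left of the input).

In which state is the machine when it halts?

s0 | _zzyy[z]z   read z → write z, move ←, go to s2
s2 | _zzy[y]zz   read y → write z, move →, go to s2
s2 | _zzyz[z]z   read z → write x, move ←, go to s1
s1 | _zzy[z]xz   read z → write z, move →, go to s0
s0 | _zzyz[x]z   read x → write z, move ←, go to s1
s1 | _zzy[z]zz   read z → write z, move →, go to s0
s0 | _zzyz[z]z   read z → write z, move ←, go to s2
s2 | _zzy[z]zz   read z → write x, move ←, go to s1
s1 | _zz[y]xzz   read y → write y, move ←, go to s1
s1 | _z[z]yxzz   read z → write z, move →, go to s0
s0 | _zz[y]xzz   read y → write _, move ←, go to s2
s2 | _z[z]_xzz   read z → write x, move ←, go to s1
s1 | _[z]x_xzz   read z → write z, move →, go to s0
s0 | _z[x]_xzz   read x → write z, move ←, go to s1
s1 | _[z]z_xzz   read z → write z, move →, go to s0
s0 | _z[z]_xzz   read z → write z, move ←, go to s2
s2 | _[z]z_xzz   read z → write x, move ←, go to s1
s1 | [_]xz_xzz
No transition is defined for (s1, _); M halts in state s1.

s1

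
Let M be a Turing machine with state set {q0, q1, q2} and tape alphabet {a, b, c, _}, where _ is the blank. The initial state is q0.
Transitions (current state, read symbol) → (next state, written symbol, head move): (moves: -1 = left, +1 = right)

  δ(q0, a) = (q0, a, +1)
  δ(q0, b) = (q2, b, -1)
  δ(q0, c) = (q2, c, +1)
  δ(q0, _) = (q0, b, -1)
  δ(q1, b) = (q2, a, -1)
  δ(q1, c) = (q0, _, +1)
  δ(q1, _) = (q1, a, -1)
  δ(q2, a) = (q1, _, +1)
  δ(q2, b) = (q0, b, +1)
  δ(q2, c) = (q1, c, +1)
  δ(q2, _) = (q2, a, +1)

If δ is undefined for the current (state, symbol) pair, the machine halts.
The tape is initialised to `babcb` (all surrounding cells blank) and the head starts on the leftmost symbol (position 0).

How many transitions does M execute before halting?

q0 | _[b]abcb__   read b → write b, move -1, go to q2
q2 | [_]babcb__   read _ → write a, move +1, go to q2
q2 | a[b]abcb__   read b → write b, move +1, go to q0
q0 | ab[a]bcb__   read a → write a, move +1, go to q0
q0 | aba[b]cb__   read b → write b, move -1, go to q2
q2 | ab[a]bcb__   read a → write _, move +1, go to q1
q1 | ab_[b]cb__   read b → write a, move -1, go to q2
q2 | ab[_]acb__   read _ → write a, move +1, go to q2
q2 | aba[a]cb__   read a → write _, move +1, go to q1
q1 | aba_[c]b__   read c → write _, move +1, go to q0
q0 | aba__[b]__   read b → write b, move -1, go to q2
q2 | aba_[_]b__   read _ → write a, move +1, go to q2
q2 | aba_a[b]__   read b → write b, move +1, go to q0
q0 | aba_ab[_]_   read _ → write b, move -1, go to q0
q0 | aba_a[b]b_   read b → write b, move -1, go to q2
q2 | aba_[a]bb_   read a → write _, move +1, go to q1
q1 | aba__[b]b_   read b → write a, move -1, go to q2
q2 | aba_[_]ab_   read _ → write a, move +1, go to q2
q2 | aba_a[a]b_   read a → write _, move +1, go to q1
q1 | aba_a_[b]_   read b → write a, move -1, go to q2
q2 | aba_a[_]a_   read _ → write a, move +1, go to q2
q2 | aba_aa[a]_   read a → write _, move +1, go to q1
q1 | aba_aa_[_]   read _ → write a, move -1, go to q1
q1 | aba_aa[_]a   read _ → write a, move -1, go to q1
q1 | aba_a[a]aa
M halts after 24 transitions.

24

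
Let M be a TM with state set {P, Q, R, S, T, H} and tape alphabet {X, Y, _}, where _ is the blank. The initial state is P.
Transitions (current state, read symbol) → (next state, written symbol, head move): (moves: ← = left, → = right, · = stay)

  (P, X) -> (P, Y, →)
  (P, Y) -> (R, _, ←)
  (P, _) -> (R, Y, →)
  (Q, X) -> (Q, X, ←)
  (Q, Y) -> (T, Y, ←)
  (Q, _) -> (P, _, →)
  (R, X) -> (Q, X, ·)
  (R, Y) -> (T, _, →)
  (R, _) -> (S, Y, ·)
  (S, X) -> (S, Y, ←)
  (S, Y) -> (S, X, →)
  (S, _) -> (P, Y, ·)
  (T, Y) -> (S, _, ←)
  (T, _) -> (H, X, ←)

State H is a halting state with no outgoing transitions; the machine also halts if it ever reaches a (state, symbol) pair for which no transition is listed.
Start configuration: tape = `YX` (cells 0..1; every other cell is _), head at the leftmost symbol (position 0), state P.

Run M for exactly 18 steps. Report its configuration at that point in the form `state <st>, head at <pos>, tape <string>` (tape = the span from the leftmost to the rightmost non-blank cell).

state S, head at -2, tape X__YX

P | ___[Y]X   read Y → write _, move ←, go to R
R | __[_]_X   read _ → write Y, move ·, go to S
S | __[Y]_X   read Y → write X, move →, go to S
S | __X[_]X   read _ → write Y, move ·, go to P
P | __X[Y]X   read Y → write _, move ←, go to R
R | __[X]_X   read X → write X, move ·, go to Q
Q | __[X]_X   read X → write X, move ←, go to Q
Q | _[_]X_X   read _ → write _, move →, go to P
P | __[X]_X   read X → write Y, move →, go to P
P | __Y[_]X   read _ → write Y, move →, go to R
R | __YY[X]   read X → write X, move ·, go to Q
Q | __YY[X]   read X → write X, move ←, go to Q
Q | __Y[Y]X   read Y → write Y, move ←, go to T
T | __[Y]YX   read Y → write _, move ←, go to S
S | _[_]_YX   read _ → write Y, move ·, go to P
P | _[Y]_YX   read Y → write _, move ←, go to R
R | [_]__YX   read _ → write Y, move ·, go to S
S | [Y]__YX   read Y → write X, move →, go to S
S | X[_]_YX
After 18 steps: state S, head at -2, tape X__YX.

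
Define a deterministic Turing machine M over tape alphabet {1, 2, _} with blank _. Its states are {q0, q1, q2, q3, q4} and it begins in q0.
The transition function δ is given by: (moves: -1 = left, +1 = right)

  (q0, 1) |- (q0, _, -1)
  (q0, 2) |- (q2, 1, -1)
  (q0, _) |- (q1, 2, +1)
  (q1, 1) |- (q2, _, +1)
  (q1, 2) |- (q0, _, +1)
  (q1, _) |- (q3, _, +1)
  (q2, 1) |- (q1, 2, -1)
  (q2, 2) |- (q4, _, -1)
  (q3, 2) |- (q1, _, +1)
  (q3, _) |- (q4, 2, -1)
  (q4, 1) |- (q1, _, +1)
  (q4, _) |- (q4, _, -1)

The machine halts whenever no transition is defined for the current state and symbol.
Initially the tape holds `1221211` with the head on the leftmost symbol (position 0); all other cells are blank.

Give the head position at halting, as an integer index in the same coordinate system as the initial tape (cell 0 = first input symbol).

state=q0 head=0 tape=_[1]221211__   (q0,1)→(q0,_,-1)
state=q0 head=-1 tape=[_]_221211__   (q0,_)→(q1,2,+1)
state=q1 head=0 tape=2[_]221211__   (q1,_)→(q3,_,+1)
state=q3 head=1 tape=2_[2]21211__   (q3,2)→(q1,_,+1)
state=q1 head=2 tape=2__[2]1211__   (q1,2)→(q0,_,+1)
state=q0 head=3 tape=2___[1]211__   (q0,1)→(q0,_,-1)
state=q0 head=2 tape=2__[_]_211__   (q0,_)→(q1,2,+1)
state=q1 head=3 tape=2__2[_]211__   (q1,_)→(q3,_,+1)
state=q3 head=4 tape=2__2_[2]11__   (q3,2)→(q1,_,+1)
state=q1 head=5 tape=2__2__[1]1__   (q1,1)→(q2,_,+1)
state=q2 head=6 tape=2__2___[1]__   (q2,1)→(q1,2,-1)
state=q1 head=5 tape=2__2__[_]2__   (q1,_)→(q3,_,+1)
state=q3 head=6 tape=2__2___[2]__   (q3,2)→(q1,_,+1)
state=q1 head=7 tape=2__2____[_]_   (q1,_)→(q3,_,+1)
state=q3 head=8 tape=2__2_____[_]   (q3,_)→(q4,2,-1)
state=q4 head=7 tape=2__2____[_]2   (q4,_)→(q4,_,-1)
state=q4 head=6 tape=2__2___[_]_2   (q4,_)→(q4,_,-1)
state=q4 head=5 tape=2__2__[_]__2   (q4,_)→(q4,_,-1)
state=q4 head=4 tape=2__2_[_]___2   (q4,_)→(q4,_,-1)
state=q4 head=3 tape=2__2[_]____2   (q4,_)→(q4,_,-1)
state=q4 head=2 tape=2__[2]_____2
At halt the head is at cell 2.

2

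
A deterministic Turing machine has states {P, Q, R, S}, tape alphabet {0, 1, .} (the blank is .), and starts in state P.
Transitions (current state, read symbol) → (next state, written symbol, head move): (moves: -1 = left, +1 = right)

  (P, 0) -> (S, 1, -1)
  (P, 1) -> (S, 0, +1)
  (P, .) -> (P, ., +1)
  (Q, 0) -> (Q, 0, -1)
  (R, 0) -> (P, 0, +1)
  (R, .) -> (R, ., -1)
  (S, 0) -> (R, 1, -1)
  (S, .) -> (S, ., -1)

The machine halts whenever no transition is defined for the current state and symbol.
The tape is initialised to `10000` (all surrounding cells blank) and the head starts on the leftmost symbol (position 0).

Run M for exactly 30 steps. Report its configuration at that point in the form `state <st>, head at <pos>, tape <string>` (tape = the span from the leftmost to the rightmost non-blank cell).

state=P head=0 tape=[1]0000.   (P,1)→(S,0,+1)
state=S head=1 tape=0[0]000.   (S,0)→(R,1,-1)
state=R head=0 tape=[0]1000.   (R,0)→(P,0,+1)
state=P head=1 tape=0[1]000.   (P,1)→(S,0,+1)
state=S head=2 tape=00[0]00.   (S,0)→(R,1,-1)
state=R head=1 tape=0[0]100.   (R,0)→(P,0,+1)
state=P head=2 tape=00[1]00.   (P,1)→(S,0,+1)
state=S head=3 tape=000[0]0.   (S,0)→(R,1,-1)
state=R head=2 tape=00[0]10.   (R,0)→(P,0,+1)
state=P head=3 tape=000[1]0.   (P,1)→(S,0,+1)
state=S head=4 tape=0000[0].   (S,0)→(R,1,-1)
state=R head=3 tape=000[0]1.   (R,0)→(P,0,+1)
state=P head=4 tape=0000[1].   (P,1)→(S,0,+1)
state=S head=5 tape=00000[.]   (S,.)→(S,.,-1)
state=S head=4 tape=0000[0].   (S,0)→(R,1,-1)
state=R head=3 tape=000[0]1.   (R,0)→(P,0,+1)
state=P head=4 tape=0000[1].   (P,1)→(S,0,+1)
state=S head=5 tape=00000[.]   (S,.)→(S,.,-1)
state=S head=4 tape=0000[0].   (S,0)→(R,1,-1)
state=R head=3 tape=000[0]1.   (R,0)→(P,0,+1)
state=P head=4 tape=0000[1].   (P,1)→(S,0,+1)
state=S head=5 tape=00000[.]   (S,.)→(S,.,-1)
state=S head=4 tape=0000[0].   (S,0)→(R,1,-1)
state=R head=3 tape=000[0]1.   (R,0)→(P,0,+1)
state=P head=4 tape=0000[1].   (P,1)→(S,0,+1)
state=S head=5 tape=00000[.]   (S,.)→(S,.,-1)
state=S head=4 tape=0000[0].   (S,0)→(R,1,-1)
state=R head=3 tape=000[0]1.   (R,0)→(P,0,+1)
state=P head=4 tape=0000[1].   (P,1)→(S,0,+1)
state=S head=5 tape=00000[.]   (S,.)→(S,.,-1)
state=S head=4 tape=0000[0].
After 30 steps: state S, head at 4, tape 00000.

state S, head at 4, tape 00000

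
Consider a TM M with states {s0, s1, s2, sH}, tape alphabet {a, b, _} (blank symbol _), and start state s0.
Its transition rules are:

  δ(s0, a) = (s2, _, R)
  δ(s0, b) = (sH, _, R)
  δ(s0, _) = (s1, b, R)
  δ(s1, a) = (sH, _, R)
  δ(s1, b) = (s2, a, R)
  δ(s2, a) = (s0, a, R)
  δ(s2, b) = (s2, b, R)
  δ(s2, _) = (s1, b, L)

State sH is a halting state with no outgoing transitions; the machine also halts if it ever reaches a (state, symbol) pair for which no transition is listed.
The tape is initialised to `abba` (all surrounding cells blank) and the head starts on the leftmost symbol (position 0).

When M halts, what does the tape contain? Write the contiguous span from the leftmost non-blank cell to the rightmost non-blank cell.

bbab

s0 | [a]bba__   read a → write _, move R, go to s2
s2 | _[b]ba__   read b → write b, move R, go to s2
s2 | _b[b]a__   read b → write b, move R, go to s2
s2 | _bb[a]__   read a → write a, move R, go to s0
s0 | _bba[_]_   read _ → write b, move R, go to s1
s1 | _bbab[_]
The non-blank tape span at halt is bbab.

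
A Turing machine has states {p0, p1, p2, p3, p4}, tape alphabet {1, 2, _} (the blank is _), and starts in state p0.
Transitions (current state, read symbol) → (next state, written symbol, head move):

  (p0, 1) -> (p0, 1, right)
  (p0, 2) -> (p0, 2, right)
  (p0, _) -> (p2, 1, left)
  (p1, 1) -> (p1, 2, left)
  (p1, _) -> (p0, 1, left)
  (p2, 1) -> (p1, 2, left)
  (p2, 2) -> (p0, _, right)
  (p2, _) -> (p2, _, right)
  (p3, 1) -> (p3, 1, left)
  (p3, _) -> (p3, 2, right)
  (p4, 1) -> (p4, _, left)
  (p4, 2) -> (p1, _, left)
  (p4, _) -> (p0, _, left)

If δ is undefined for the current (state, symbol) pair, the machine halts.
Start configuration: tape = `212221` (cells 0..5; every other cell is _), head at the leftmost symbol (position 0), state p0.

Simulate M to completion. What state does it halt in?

state=p0 head=0 tape=[2]12221_   (p0,2)→(p0,2,right)
state=p0 head=1 tape=2[1]2221_   (p0,1)→(p0,1,right)
state=p0 head=2 tape=21[2]221_   (p0,2)→(p0,2,right)
state=p0 head=3 tape=212[2]21_   (p0,2)→(p0,2,right)
state=p0 head=4 tape=2122[2]1_   (p0,2)→(p0,2,right)
state=p0 head=5 tape=21222[1]_   (p0,1)→(p0,1,right)
state=p0 head=6 tape=212221[_]   (p0,_)→(p2,1,left)
state=p2 head=5 tape=21222[1]1   (p2,1)→(p1,2,left)
state=p1 head=4 tape=2122[2]21
No transition is defined for (p1, 2); M halts in state p1.

p1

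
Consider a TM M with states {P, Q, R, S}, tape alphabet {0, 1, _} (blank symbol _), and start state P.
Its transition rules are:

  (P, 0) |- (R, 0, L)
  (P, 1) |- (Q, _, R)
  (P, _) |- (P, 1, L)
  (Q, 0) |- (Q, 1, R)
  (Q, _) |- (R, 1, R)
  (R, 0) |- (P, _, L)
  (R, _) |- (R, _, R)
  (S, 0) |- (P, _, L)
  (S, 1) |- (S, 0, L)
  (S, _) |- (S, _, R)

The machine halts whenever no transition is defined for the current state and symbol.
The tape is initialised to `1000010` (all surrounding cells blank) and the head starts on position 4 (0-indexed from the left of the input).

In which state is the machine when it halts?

state=P head=4 tape=1000[0]10   (P,0)→(R,0,L)
state=R head=3 tape=100[0]010   (R,0)→(P,_,L)
state=P head=2 tape=10[0]_010   (P,0)→(R,0,L)
state=R head=1 tape=1[0]0_010   (R,0)→(P,_,L)
state=P head=0 tape=[1]_0_010   (P,1)→(Q,_,R)
state=Q head=1 tape=_[_]0_010   (Q,_)→(R,1,R)
state=R head=2 tape=_1[0]_010   (R,0)→(P,_,L)
state=P head=1 tape=_[1]__010   (P,1)→(Q,_,R)
state=Q head=2 tape=__[_]_010   (Q,_)→(R,1,R)
state=R head=3 tape=__1[_]010   (R,_)→(R,_,R)
state=R head=4 tape=__1_[0]10   (R,0)→(P,_,L)
state=P head=3 tape=__1[_]_10   (P,_)→(P,1,L)
state=P head=2 tape=__[1]1_10   (P,1)→(Q,_,R)
state=Q head=3 tape=___[1]_10
No transition is defined for (Q, 1); M halts in state Q.

Q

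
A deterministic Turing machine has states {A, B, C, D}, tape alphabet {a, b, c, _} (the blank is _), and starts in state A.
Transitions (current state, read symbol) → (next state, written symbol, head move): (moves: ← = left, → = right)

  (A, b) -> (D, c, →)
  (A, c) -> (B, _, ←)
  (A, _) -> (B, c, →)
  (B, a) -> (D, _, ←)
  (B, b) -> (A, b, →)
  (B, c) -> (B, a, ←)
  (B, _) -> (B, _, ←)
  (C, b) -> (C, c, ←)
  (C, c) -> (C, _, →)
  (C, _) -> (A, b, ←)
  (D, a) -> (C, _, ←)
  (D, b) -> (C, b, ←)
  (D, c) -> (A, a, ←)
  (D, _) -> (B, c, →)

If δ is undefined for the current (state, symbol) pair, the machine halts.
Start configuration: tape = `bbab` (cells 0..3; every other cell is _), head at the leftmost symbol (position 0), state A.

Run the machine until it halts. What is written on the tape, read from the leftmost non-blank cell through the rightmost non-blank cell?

ccbcba

state=A head=0 tape=_[b]bab__   (A,b)→(D,c,→)
state=D head=1 tape=_c[b]ab__   (D,b)→(C,b,←)
state=C head=0 tape=_[c]bab__   (C,c)→(C,_,→)
state=C head=1 tape=__[b]ab__   (C,b)→(C,c,←)
state=C head=0 tape=_[_]cab__   (C,_)→(A,b,←)
state=A head=-1 tape=[_]bcab__   (A,_)→(B,c,→)
state=B head=0 tape=c[b]cab__   (B,b)→(A,b,→)
state=A head=1 tape=cb[c]ab__   (A,c)→(B,_,←)
state=B head=0 tape=c[b]_ab__   (B,b)→(A,b,→)
state=A head=1 tape=cb[_]ab__   (A,_)→(B,c,→)
state=B head=2 tape=cbc[a]b__   (B,a)→(D,_,←)
state=D head=1 tape=cb[c]_b__   (D,c)→(A,a,←)
state=A head=0 tape=c[b]a_b__   (A,b)→(D,c,→)
state=D head=1 tape=cc[a]_b__   (D,a)→(C,_,←)
state=C head=0 tape=c[c]__b__   (C,c)→(C,_,→)
state=C head=1 tape=c_[_]_b__   (C,_)→(A,b,←)
state=A head=0 tape=c[_]b_b__   (A,_)→(B,c,→)
state=B head=1 tape=cc[b]_b__   (B,b)→(A,b,→)
state=A head=2 tape=ccb[_]b__   (A,_)→(B,c,→)
state=B head=3 tape=ccbc[b]__   (B,b)→(A,b,→)
state=A head=4 tape=ccbcb[_]_   (A,_)→(B,c,→)
state=B head=5 tape=ccbcbc[_]   (B,_)→(B,_,←)
state=B head=4 tape=ccbcb[c]_   (B,c)→(B,a,←)
state=B head=3 tape=ccbc[b]a_   (B,b)→(A,b,→)
state=A head=4 tape=ccbcb[a]_
The non-blank tape span at halt is ccbcba.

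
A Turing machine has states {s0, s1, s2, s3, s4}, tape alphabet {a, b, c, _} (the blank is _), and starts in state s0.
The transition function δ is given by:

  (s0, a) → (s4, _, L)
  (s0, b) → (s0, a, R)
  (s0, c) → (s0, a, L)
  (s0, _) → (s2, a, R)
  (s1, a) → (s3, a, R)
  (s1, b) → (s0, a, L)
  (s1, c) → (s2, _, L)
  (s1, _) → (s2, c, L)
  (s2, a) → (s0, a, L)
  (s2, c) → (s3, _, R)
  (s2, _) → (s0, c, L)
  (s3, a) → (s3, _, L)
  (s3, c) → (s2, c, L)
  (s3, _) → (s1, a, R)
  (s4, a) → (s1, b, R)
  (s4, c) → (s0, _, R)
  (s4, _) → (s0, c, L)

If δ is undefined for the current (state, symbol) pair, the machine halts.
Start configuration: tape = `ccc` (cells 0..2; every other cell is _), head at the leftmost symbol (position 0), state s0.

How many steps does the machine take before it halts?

state=s0 head=0 tape=_____[c]cc   (s0,c)→(s0,a,L)
state=s0 head=-1 tape=____[_]acc   (s0,_)→(s2,a,R)
state=s2 head=0 tape=____a[a]cc   (s2,a)→(s0,a,L)
state=s0 head=-1 tape=____[a]acc   (s0,a)→(s4,_,L)
state=s4 head=-2 tape=___[_]_acc   (s4,_)→(s0,c,L)
state=s0 head=-3 tape=__[_]c_acc   (s0,_)→(s2,a,R)
state=s2 head=-2 tape=__a[c]_acc   (s2,c)→(s3,_,R)
state=s3 head=-1 tape=__a_[_]acc   (s3,_)→(s1,a,R)
state=s1 head=0 tape=__a_a[a]cc   (s1,a)→(s3,a,R)
state=s3 head=1 tape=__a_aa[c]c   (s3,c)→(s2,c,L)
state=s2 head=0 tape=__a_a[a]cc   (s2,a)→(s0,a,L)
state=s0 head=-1 tape=__a_[a]acc   (s0,a)→(s4,_,L)
state=s4 head=-2 tape=__a[_]_acc   (s4,_)→(s0,c,L)
state=s0 head=-3 tape=__[a]c_acc   (s0,a)→(s4,_,L)
state=s4 head=-4 tape=_[_]_c_acc   (s4,_)→(s0,c,L)
state=s0 head=-5 tape=[_]c_c_acc   (s0,_)→(s2,a,R)
state=s2 head=-4 tape=a[c]_c_acc   (s2,c)→(s3,_,R)
state=s3 head=-3 tape=a_[_]c_acc   (s3,_)→(s1,a,R)
state=s1 head=-2 tape=a_a[c]_acc   (s1,c)→(s2,_,L)
state=s2 head=-3 tape=a_[a]__acc   (s2,a)→(s0,a,L)
state=s0 head=-4 tape=a[_]a__acc   (s0,_)→(s2,a,R)
state=s2 head=-3 tape=aa[a]__acc   (s2,a)→(s0,a,L)
state=s0 head=-4 tape=a[a]a__acc   (s0,a)→(s4,_,L)
state=s4 head=-5 tape=[a]_a__acc   (s4,a)→(s1,b,R)
state=s1 head=-4 tape=b[_]a__acc   (s1,_)→(s2,c,L)
state=s2 head=-5 tape=[b]ca__acc
M halts after 25 transitions.

25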